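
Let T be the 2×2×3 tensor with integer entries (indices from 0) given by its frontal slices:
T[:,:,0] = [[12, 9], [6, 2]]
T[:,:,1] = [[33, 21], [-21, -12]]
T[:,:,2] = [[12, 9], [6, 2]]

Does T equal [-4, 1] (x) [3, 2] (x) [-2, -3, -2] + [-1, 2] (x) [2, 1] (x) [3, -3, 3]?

Reconstruct entry (0,0,0) from the claimed factors: Σₗ aₗ[0]bₗ[0]cₗ[0] = (-4)·(3)·(-2) + (-1)·(2)·(3) = 18, but T[0,0,0] = 12. The claim is false.

No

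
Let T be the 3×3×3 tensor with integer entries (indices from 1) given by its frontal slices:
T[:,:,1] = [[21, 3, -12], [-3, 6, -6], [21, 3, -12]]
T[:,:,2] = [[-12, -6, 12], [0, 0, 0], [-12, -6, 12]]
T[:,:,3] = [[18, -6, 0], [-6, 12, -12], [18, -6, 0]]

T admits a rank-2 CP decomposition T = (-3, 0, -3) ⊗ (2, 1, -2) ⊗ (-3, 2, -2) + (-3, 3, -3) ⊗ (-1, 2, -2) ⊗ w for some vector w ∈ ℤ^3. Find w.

w = (1, 0, 2)

Subtract the known terms from T to get the rank-1 residual R = (-3, 3, -3) ⊗ (-1, 2, -2) ⊗ w, so R[i,j,k] = a[i]·b[j]·w[k]. Pick indices with nonzero a[1]·b[1] = (-3)·(-1) = 3. Only the fibre through (1,1,·) is needed: R[1,1,:] = T[1,1,:] − Σₗ aₗ[1]bₗ[1]cₗ = [21, -12, 18] − (-3)·(2)·(-3, 2, -2) = [3, 0, 6]. Then w[k] = R[1,1,k] / 3 for each k, giving w = [3, 0, 6] / 3 = (1, 0, 2).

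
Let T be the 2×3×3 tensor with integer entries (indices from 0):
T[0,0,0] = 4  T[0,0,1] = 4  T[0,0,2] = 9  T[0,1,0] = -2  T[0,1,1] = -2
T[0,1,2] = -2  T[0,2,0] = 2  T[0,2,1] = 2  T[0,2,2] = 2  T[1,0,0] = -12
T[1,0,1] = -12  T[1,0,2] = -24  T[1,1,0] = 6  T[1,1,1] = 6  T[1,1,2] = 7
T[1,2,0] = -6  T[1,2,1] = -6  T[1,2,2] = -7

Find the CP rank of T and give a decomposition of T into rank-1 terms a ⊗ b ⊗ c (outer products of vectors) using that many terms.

Lower bound: in the mode-2 unfolding of T (rows indexed by j, columns by (i,k)) the 2×2 minor on rows j ∈ {0, 1}, columns (i,k) ∈ {(0,0), (0,2)} is det [[4, 9], [-2, -2]] = 10 ≠ 0, so that unfolding has rank ≥ 2 and hence rank(T) ≥ 2 (CP rank is at least every unfolding rank, though it can be larger).
Upper bound: with S_k = T[:,:,k], the two rank-1 terms a₁b₁ᵀ, a₂b₂ᵀ are the rank-1 members of the pencil x·S₀ + y·S₂.
The 2×2 minor of x·S₀ + y·S₂ on rows {0,1}, columns {0,1} is 10·xy + 15·y² = 5·(2·x + 3·y)(y), vanishing at (x:y) = (3:-2) and (1:0).
M₁ = 3·S₀ − 2·S₂ = [[-6, -2, 2], [12, 4, -4]] = (-2)·[1, -2][3, 1, -1]ᵀ and M₂ = S₀ = [[4, -2, 2], [-12, 6, -6]] = 2·[1, -3][2, -1, 1]ᵀ, so take a₁ = [1, -2], b₁ = [3, 1, -1], a₂ = [1, -3], b₂ = [2, -1, 1].
Each slice is an integer combination of E₁ = a₁b₁ᵀ and E₂ = a₂b₂ᵀ: S₀ = 2·E₂, S₁ = 2·E₂, S₂ = E₁ + 3·E₂; reading off coefficients, c₁ = [0, 0, 1] and c₂ = [2, 2, 3].
Hence T = [1, -2] ⊗ [3, 1, -1] ⊗ [0, 0, 1] + [1, -3] ⊗ [2, -1, 1] ⊗ [2, 2, 3], so rank(T) ≤ 2.
These bounds meet, so rank(T) = 2.

rank(T) = 2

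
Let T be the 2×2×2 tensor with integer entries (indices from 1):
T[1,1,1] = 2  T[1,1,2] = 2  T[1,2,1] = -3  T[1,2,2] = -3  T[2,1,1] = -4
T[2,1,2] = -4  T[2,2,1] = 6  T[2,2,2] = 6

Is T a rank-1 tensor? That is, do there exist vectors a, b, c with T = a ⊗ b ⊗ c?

If T = a ⊗ b ⊗ c then every fibre of T is a multiple of the corresponding factor, so read the factors off the fibres through the nonzero entry T[1,1,1] = 2.
The mode-1 fibre T[:,1,1] = [2, -4] gives a = [1, -2] (primitive direction); the mode-2 fibre T[1,:,1] = [2, -3] gives b = [2, -3]; then c[k] = T[1,1,k] / (a[1]·b[1]) = [2, 2] / 2 = [1, 1].
Expanding [1, -2] ⊗ [2, -3] ⊗ [1, 1] reproduces all 8 entries of T, so T = [1, -2] ⊗ [2, -3] ⊗ [1, 1] and rank(T) ≤ 1.
Equivalently every frontal slice T[:,:,k] is c[k] times the rank-1 matrix [1, -2] ⊗ [2, -3]. So T has rank 1 (it is nonzero).

Yes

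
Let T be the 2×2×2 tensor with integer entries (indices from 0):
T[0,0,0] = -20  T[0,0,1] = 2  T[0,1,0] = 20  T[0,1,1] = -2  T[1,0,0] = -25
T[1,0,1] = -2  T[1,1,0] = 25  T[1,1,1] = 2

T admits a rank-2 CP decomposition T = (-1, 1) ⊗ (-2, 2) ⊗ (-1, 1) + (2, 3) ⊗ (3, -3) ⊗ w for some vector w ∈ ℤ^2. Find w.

w = (-3, 0)

Subtract the known terms from T to get the rank-1 residual R = (2, 3) ⊗ (3, -3) ⊗ w, so R[i,j,k] = a[i]·b[j]·w[k]. Pick indices with nonzero a[0]·b[0] = (2)·(3) = 6. Only the fibre through (0,0,·) is needed: R[0,0,:] = T[0,0,:] − Σₗ aₗ[0]bₗ[0]cₗ = [-20, 2] − (-1)·(-2)·(-1, 1) = [-18, 0]. Then w[k] = R[0,0,k] / 6 for each k, giving w = [-18, 0] / 6 = (-3, 0).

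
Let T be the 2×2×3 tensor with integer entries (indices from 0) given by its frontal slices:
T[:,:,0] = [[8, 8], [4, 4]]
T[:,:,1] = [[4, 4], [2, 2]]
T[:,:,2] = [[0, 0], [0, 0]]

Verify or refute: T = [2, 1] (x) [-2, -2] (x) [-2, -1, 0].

Reconstruct entrywise from the claimed factors. For example, T[0,1,1] = 4 and Σₗ aₗ[0]bₗ[1]cₗ[1] = (2)·(-2)·(-1) = 4; checking all 12 entries, every one matches. The claim holds.

Yes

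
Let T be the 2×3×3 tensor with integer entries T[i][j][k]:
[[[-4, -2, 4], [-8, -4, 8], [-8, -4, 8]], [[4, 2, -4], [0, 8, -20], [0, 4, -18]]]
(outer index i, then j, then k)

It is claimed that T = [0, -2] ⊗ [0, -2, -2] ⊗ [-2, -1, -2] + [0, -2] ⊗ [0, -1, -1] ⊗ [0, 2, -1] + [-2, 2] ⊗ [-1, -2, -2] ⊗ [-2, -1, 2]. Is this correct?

No

Reconstruct entry (1,1,1) from the claimed factors: Σₗ aₗ[1]bₗ[1]cₗ[1] = (-2)·(-2)·(-1) + (-2)·(-1)·(2) + (2)·(-2)·(-1) = 4, but T[1,1,1] = 8. The claim is false.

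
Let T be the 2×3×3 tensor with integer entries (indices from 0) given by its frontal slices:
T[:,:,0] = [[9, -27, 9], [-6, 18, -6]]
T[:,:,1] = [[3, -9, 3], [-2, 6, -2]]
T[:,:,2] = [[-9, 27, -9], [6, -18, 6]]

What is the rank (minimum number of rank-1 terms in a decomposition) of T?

Lower bound: T ≠ 0 (e.g. T[0,0,0] = 9), so rank(T) ≥ 1.
Upper bound: if T = a ∘ b ∘ c then every fibre of T is a multiple of the corresponding factor, so read the factors off the fibres through the nonzero entry T[0,0,0] = 9.
The mode-1 fibre T[:,0,0] = [9, -6] gives a = [3, -2] (primitive direction); the mode-2 fibre T[0,:,0] = [9, -27, 9] gives b = [1, -3, 1]; then c[k] = T[0,0,k] / (a[0]·b[0]) = [9, 3, -9] / 3 = [3, 1, -3].
Expanding [3, -2] ∘ [1, -3, 1] ∘ [3, 1, -3] reproduces all 18 entries of T, so T = [3, -2] ∘ [1, -3, 1] ∘ [3, 1, -3] and rank(T) ≤ 1.
These bounds meet, so rank(T) = 1.

1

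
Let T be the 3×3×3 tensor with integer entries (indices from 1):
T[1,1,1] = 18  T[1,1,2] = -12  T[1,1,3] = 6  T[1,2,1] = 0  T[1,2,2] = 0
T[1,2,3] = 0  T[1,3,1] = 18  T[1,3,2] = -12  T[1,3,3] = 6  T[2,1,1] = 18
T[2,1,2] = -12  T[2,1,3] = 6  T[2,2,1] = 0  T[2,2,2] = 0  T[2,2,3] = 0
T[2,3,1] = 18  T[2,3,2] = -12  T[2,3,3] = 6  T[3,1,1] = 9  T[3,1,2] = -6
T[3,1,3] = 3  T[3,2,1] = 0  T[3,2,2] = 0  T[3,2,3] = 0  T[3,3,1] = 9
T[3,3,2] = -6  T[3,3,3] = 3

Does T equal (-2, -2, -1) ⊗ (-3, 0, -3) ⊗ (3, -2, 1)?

Yes

Reconstruct entrywise from the claimed factors. For example, T[3,2,2] = 0 and Σₗ aₗ[3]bₗ[2]cₗ[2] = (-1)·(0)·(-2) = 0; checking all 27 entries, every one matches. The claim holds.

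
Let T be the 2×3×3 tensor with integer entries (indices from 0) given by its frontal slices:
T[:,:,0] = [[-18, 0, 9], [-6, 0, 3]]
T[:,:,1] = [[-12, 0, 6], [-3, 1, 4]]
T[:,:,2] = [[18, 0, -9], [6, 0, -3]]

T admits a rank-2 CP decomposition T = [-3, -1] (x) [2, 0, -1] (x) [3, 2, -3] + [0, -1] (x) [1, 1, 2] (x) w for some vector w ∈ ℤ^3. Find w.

Subtract the known terms from T to get the rank-1 residual R = [0, -1] (x) [1, 1, 2] (x) w, so R[i,j,k] = a[i]·b[j]·w[k]. Pick indices with nonzero a[1]·b[0] = (-1)·(1) = -1. Only the fibre through (1,0,·) is needed: R[1,0,:] = T[1,0,:] − Σₗ aₗ[1]bₗ[0]cₗ = [-6, -3, 6] − (-1)·(2)·[3, 2, -3] = [0, 1, 0]. Then w[k] = R[1,0,k] / -1 for each k, giving w = [0, 1, 0] / -1 = [0, -1, 0].

w = [0, -1, 0]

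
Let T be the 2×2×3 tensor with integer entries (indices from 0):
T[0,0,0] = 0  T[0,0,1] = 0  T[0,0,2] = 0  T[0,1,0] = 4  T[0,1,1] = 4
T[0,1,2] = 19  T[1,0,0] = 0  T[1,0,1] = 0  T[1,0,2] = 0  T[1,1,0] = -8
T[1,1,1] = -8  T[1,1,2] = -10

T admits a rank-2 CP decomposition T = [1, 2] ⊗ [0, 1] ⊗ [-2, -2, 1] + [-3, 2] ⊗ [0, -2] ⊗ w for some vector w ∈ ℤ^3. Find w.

Subtract the known terms from T to get the rank-1 residual R = [-3, 2] ⊗ [0, -2] ⊗ w, so R[i,j,k] = a[i]·b[j]·w[k]. Pick indices with nonzero a[0]·b[1] = (-3)·(-2) = 6. Only the fibre through (0,1,·) is needed: R[0,1,:] = T[0,1,:] − Σₗ aₗ[0]bₗ[1]cₗ = [4, 4, 19] − (1)·(1)·[-2, -2, 1] = [6, 6, 18]. Then w[k] = R[0,1,k] / 6 for each k, giving w = [6, 6, 18] / 6 = [1, 1, 3].

w = [1, 1, 3]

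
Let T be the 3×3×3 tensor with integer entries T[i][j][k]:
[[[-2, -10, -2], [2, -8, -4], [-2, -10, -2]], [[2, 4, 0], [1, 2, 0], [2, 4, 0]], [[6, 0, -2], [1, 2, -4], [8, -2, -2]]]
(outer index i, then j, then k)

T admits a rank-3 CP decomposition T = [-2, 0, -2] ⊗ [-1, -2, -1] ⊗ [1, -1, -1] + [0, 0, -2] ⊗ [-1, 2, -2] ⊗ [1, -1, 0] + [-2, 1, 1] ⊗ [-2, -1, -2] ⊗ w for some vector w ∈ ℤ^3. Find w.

Subtract the known terms from T to get the rank-1 residual R = [-2, 1, 1] ⊗ [-2, -1, -2] ⊗ w, so R[i,j,k] = a[i]·b[j]·w[k]. Pick indices with nonzero a[0]·b[0] = (-2)·(-2) = 4. Only the fibre through (0,0,·) is needed: R[0,0,:] = T[0,0,:] − Σₗ aₗ[0]bₗ[0]cₗ = [-2, -10, -2] − (-2)·(-1)·[1, -1, -1] − (0)·(-1)·[1, -1, 0] = [-4, -8, 0]. Then w[k] = R[0,0,k] / 4 for each k, giving w = [-4, -8, 0] / 4 = [-1, -2, 0].

w = [-1, -2, 0]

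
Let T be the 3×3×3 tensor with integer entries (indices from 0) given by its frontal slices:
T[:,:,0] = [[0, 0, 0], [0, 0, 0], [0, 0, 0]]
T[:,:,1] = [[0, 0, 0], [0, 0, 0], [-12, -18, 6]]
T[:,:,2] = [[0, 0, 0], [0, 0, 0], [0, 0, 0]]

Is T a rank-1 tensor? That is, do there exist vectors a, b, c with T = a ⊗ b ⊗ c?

If T = a ⊗ b ⊗ c then every fibre of T is a multiple of the corresponding factor, so read the factors off the fibres through the nonzero entry T[2,0,1] = -12.
The mode-1 fibre T[:,0,1] = [0, 0, -12] gives a = [0, 0, 1] (primitive direction); the mode-2 fibre T[2,:,1] = [-12, -18, 6] gives b = [2, 3, -1]; then c[k] = T[2,0,k] / (a[2]·b[0]) = [0, -12, 0] / 2 = [0, -6, 0].
Expanding [0, 0, 1] ⊗ [2, 3, -1] ⊗ [0, -6, 0] reproduces all 27 entries of T, so T = [0, 0, 1] ⊗ [2, 3, -1] ⊗ [0, -6, 0] and rank(T) ≤ 1.
Equivalently every frontal slice T[:,:,k] is c[k] times the rank-1 matrix [0, 0, 1] ⊗ [2, 3, -1]. So T has rank 1 (it is nonzero).

Yes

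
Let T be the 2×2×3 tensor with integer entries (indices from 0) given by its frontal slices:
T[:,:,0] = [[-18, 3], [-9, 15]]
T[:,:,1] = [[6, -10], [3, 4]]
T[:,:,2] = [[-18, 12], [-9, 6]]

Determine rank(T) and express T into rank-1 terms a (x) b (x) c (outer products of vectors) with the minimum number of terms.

Lower bound: the mode-2 unfolding of T (rows indexed by j, columns by (i,k) = (0,0), (0,1), (0,2), (1,0), (1,1), (1,2)) is [[-18, 6, -18, -9, 3, -9], [3, -10, 12, 15, 4, 6]].
There the 2×2 minor on rows j ∈ {0, 1}, columns (i,k) ∈ {(0,0), (0,1)} is det [[-18, 6], [3, -10]] = 162 ≠ 0, so this unfolding has rank ≥ 2; CP rank is at least every unfolding rank, so rank(T) ≥ 2. (This is only a lower bound: in general the CP rank may exceed every unfolding rank, so we still need to exhibit 2 rank-1 terms summing to T.)
Upper bound — finding two terms. Write S_k = T[:,:,k] for the frontal slices: S₀ = [[-18, 3], [-9, 15]], S₁ = [[6, -10], [3, 4]], S₂ = [[-18, 12], [-9, 6]].
If T = a₁ (x) b₁ (x) c₁ + a₂ (x) b₂ (x) c₂ then each S_k = c₁[k]·a₁b₁ᵀ + c₂[k]·a₂b₂ᵀ. S₀ and S₁ are linearly independent, so a₁b₁ᵀ and a₂b₂ᵀ must span the same plane of matrices: they are the rank-1 matrices of the form x·S₀ + y·S₁.
det(x·S₀ + y·S₁) is −243·x² − 81·xy + 54·y² = (-27)·(3·x + 2·y)(3·x − y), vanishing at (x:y) = (2:-3) and (1:3).
M₁ = 2·S₀ − 3·S₁ = [[-54, 36], [-27, 18]] = (-9)·[2, 1][3, -2]ᵀ and M₂ = S₀ + 3·S₁ = [[0, -27], [0, 27]] = (-27)·[1, -1][0, 1]ᵀ, so take a₁ = [2, 1], b₁ = [3, -2], a₂ = [1, -1], b₂ = [0, 1].
Each slice is an integer combination of E₁ = a₁b₁ᵀ and E₂ = a₂b₂ᵀ: S₀ = −3·E₁ − 9·E₂, S₁ = E₁ − 6·E₂, S₂ = −3·E₁; reading off coefficients, c₁ = [-3, 1, -3] and c₂ = [-9, -6, 0].
Hence T = [2, 1] (x) [3, -2] (x) [-3, 1, -3] + [1, -1] (x) [0, 1] (x) [-9, -6, 0], so rank(T) ≤ 2.
These bounds meet, so rank(T) = 2.
Check entry T[1,1,0] = 15: (1)·(-2)·(-3) + (-1)·(1)·(-9) = 15.

rank(T) = 2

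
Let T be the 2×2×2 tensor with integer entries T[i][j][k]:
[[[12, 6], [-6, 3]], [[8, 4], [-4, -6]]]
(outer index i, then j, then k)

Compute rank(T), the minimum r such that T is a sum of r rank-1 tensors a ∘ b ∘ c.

2

Lower bound: in the mode-2 unfolding of T (rows indexed by j, columns by (i,k)) the 2×2 minor on rows j ∈ {0, 1}, columns (i,k) ∈ {(0,0), (0,1)} is det [[12, 6], [-6, 3]] = 72 ≠ 0, so that unfolding has rank ≥ 2 and hence rank(T) ≥ 2 (CP rank is at least every unfolding rank, though it can be larger).
Upper bound: with S_k = T[:,:,k], the two rank-1 terms a₁b₁ᵀ, a₂b₂ᵀ are the rank-1 members of the pencil x·S₀ + y·S₁.
det(x·S₀ + y·S₁) is −96·xy − 48·y² = (-48)·(y)(2·x + y), vanishing at (x:y) = (1:0) and (1:-2).
M₁ = S₀ = [[12, -6], [8, -4]] = 2·[3, 2][2, -1]ᵀ and M₂ = S₀ − 2·S₁ = [[0, -12], [0, 8]] = (-4)·[3, -2][0, 1]ᵀ, so take a₁ = [3, 2], b₁ = [2, -1], a₂ = [3, -2], b₂ = [0, 1].
Each slice is an integer combination of E₁ = a₁b₁ᵀ and E₂ = a₂b₂ᵀ: S₀ = 2·E₁, S₁ = E₁ + 2·E₂; reading off coefficients, c₁ = [2, 1] and c₂ = [0, 2].
Hence T = [3, 2] ∘ [2, -1] ∘ [2, 1] + [3, -2] ∘ [0, 1] ∘ [0, 2], so rank(T) ≤ 2.
These bounds meet, so rank(T) = 2.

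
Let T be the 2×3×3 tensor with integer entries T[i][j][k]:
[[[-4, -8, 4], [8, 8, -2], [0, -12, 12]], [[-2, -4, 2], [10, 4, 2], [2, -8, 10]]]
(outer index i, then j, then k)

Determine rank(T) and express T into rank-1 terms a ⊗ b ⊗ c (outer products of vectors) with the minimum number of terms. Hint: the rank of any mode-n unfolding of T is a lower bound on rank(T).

Lower bound: the mode-3 unfolding of T (rows indexed by k, columns by (i,j) = (0,0), (0,1), (0,2), (1,0), (1,1), (1,2)) is [[-4, 8, 0, -2, 10, 2], [-8, 8, -12, -4, 4, -8], [4, -2, 12, 2, 2, 10]].
There the 3×3 minor on rows k ∈ {0, 1, 2}, columns (i,j) ∈ {(0,0), (0,1), (0,2)} is det [[-4, 8, 0], [-8, 8, -12], [4, -2, 12]] = 96 ≠ 0, so this unfolding has rank ≥ 3; CP rank is at least every unfolding rank, so rank(T) ≥ 3. (Flattening ranks never certify an upper bound on CP rank; for that we must actually write T with 3 rank-1 terms.)
Upper bound: T is a sum of 3 rank-1 terms, T = [1, 1] ⊗ [0, 0, 1] ⊗ [4, -4, 8] + [1, 2] ⊗ [0, 1, 0] ⊗ [4, 0, 2] + [2, 1] ⊗ [1, -1, 1] ⊗ [-2, -4, 2] (one valid choice — decompositions are not unique — normalised so each a, b is primitive with positive first nonzero entry; check it by expanding all entries), so rank(T) ≤ 3.
These bounds meet, so rank(T) = 3.
Check entry T[1,2,1] = -8: (1)·(1)·(-4) + (2)·(0)·(0) + (1)·(1)·(-4) = -8.

rank(T) = 3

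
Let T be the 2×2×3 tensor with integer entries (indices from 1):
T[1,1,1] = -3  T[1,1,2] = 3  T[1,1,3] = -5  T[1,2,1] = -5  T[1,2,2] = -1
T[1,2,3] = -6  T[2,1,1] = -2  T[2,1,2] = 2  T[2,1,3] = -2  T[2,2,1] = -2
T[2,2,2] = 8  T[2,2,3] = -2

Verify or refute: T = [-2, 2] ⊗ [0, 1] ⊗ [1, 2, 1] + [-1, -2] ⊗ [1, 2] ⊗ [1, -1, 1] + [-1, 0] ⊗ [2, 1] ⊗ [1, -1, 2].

Reconstruct entrywise from the claimed factors. For example, T[2,2,1] = -2 and Σₗ aₗ[2]bₗ[2]cₗ[1] = (2)·(1)·(1) + (-2)·(2)·(1) + (0)·(1)·(1) = -2; checking all 12 entries, every one matches. The claim holds.

Yes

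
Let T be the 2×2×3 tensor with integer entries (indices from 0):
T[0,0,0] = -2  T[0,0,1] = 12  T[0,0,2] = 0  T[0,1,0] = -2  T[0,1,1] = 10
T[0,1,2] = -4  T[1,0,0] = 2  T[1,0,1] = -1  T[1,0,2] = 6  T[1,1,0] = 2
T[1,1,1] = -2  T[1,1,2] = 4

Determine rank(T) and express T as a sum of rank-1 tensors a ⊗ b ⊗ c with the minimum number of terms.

Lower bound: the mode-3 unfolding of T (rows indexed by k, columns by (i,j) = (0,0), (0,1), (1,0), (1,1)) is [[-2, -2, 2, 2], [12, 10, -1, -2], [0, -4, 6, 4]].
There the 3×3 minor on rows k ∈ {0, 1, 2}, columns (i,j) ∈ {(0,0), (0,1), (1,0)} is det [[-2, -2, 2], [12, 10, -1], [0, -4, 6]] = -64 ≠ 0, so this unfolding has rank ≥ 3; CP rank is at least every unfolding rank, so rank(T) ≥ 3. (This is only a lower bound: in general the CP rank may exceed every unfolding rank, so we still need to exhibit 3 rank-1 terms summing to T.)
Upper bound: T is a sum of 3 rank-1 terms, T = [1, -1] ⊗ [1, 1] ⊗ [-2, 2, -4] + [1, 0] ⊗ [1, 1] ⊗ [0, 8, 0] + [2, 1] ⊗ [1, 0] ⊗ [0, 1, 2] (written with every a and b primitive with positive leading entry and the scale carried by c; CP decompositions are not unique, and this one is verified by expanding entrywise), so rank(T) ≤ 3.
These bounds meet, so rank(T) = 3.

rank(T) = 3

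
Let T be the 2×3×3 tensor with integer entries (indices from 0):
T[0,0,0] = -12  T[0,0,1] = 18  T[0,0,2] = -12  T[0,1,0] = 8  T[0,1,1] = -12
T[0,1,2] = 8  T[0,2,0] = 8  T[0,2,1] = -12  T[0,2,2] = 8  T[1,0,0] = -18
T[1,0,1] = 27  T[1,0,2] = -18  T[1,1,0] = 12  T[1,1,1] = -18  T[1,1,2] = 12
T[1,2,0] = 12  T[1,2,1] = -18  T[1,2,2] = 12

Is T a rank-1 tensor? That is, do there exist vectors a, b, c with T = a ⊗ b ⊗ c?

The mode-1 fibre T[:,0,0] = [-12, -18] gives a = [2, 3] (primitive direction); the mode-2 fibre T[0,:,0] = [-12, 8, 8] gives b = [3, -2, -2]; then c[k] = T[0,0,k] / (a[0]·b[0]) = [-12, 18, -12] / 6 = [-2, 3, -2].
Expanding [2, 3] ⊗ [3, -2, -2] ⊗ [-2, 3, -2] reproduces all 18 entries of T, so T = [2, 3] ⊗ [3, -2, -2] ⊗ [-2, 3, -2] and rank(T) ≤ 1.
Equivalently every frontal slice T[:,:,k] is c[k] times the rank-1 matrix [2, 3] ⊗ [3, -2, -2]. So T has rank 1 (it is nonzero).

Yes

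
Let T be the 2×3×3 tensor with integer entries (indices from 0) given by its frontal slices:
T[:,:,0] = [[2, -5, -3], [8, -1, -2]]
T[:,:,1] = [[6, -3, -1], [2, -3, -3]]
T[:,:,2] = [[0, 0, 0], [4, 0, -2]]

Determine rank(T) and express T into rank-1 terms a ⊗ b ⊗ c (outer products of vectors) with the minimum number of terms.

rank(T) = 3

Lower bound: the mode-3 unfolding of T (rows indexed by k, columns by (i,j) = (0,0), (0,1), (0,2), (1,0), (1,1), (1,2)) is [[2, -5, -3, 8, -1, -2], [6, -3, -1, 2, -3, -3], [0, 0, 0, 4, 0, -2]].
There the 3×3 minor on rows k ∈ {0, 1, 2}, columns (i,j) ∈ {(0,0), (0,1), (1,0)} is det [[2, -5, 8], [6, -3, 2], [0, 0, 4]] = 96 ≠ 0, so this unfolding has rank ≥ 3; CP rank is at least every unfolding rank, so rank(T) ≥ 3. (This is only a lower bound: in general the CP rank may exceed every unfolding rank, so we still need to exhibit 3 rank-1 terms summing to T.)
Upper bound: T is a sum of 3 rank-1 terms, T = [0, 1] ⊗ [2, 0, -1] ⊗ [2, 1, 2] + [1, -1] ⊗ [2, 1, 1] ⊗ [-1, 1, 0] + [2, 1] ⊗ [2, -2, -1] ⊗ [1, 1, 0] (written with every a and b primitive with positive leading entry and the scale carried by c; CP decompositions are not unique, and this one is verified by expanding entrywise), so rank(T) ≤ 3.
These bounds meet, so rank(T) = 3.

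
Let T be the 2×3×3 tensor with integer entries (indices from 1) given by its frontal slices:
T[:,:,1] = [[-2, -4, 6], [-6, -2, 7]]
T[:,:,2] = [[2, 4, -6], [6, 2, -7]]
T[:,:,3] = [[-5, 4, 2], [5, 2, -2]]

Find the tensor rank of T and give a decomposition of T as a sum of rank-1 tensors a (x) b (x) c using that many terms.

Lower bound: in the mode-2 unfolding of T (rows indexed by j, columns by (i,k)) the 3×3 minor on rows j ∈ {1, 2, 3}, columns (i,k) ∈ {(1,1), (1,3), (2,1)} is det [[-2, -5, -6], [-4, 4, -2], [6, 2, 7]] = 48 ≠ 0, so that unfolding has rank ≥ 3 and hence rank(T) ≥ 3 (CP rank is at least every unfolding rank, though it can be larger).
Upper bound: T is a sum of 3 rank-1 terms, T = [1, 1] (x) [1, 0, -2] (x) [-2, 2, -1] + [2, -1] (x) [2, 0, -1] (x) [1, -1, -2] + [2, 1] (x) [1, 1, -1] (x) [-2, 2, 2] (one valid choice — decompositions are not unique — normalised so each a, b is primitive with positive first nonzero entry; check it by expanding all entries), so rank(T) ≤ 3.
These bounds meet, so rank(T) = 3.

rank(T) = 3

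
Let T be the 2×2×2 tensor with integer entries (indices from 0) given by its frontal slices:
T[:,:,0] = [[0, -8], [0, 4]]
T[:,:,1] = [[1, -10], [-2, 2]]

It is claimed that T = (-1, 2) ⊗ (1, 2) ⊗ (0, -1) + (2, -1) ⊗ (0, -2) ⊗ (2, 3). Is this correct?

Reconstruct entrywise from the claimed factors. For example, T[1,0,1] = -2 and Σₗ aₗ[1]bₗ[0]cₗ[1] = (2)·(1)·(-1) + (-1)·(0)·(3) = -2; checking all 8 entries, every one matches. The claim holds.

Yes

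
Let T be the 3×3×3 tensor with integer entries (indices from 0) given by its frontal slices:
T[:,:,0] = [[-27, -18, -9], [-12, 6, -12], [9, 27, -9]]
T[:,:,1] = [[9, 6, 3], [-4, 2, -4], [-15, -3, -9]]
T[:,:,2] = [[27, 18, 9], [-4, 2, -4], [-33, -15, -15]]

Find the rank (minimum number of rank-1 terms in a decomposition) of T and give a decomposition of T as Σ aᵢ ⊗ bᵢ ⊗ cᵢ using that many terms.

rank(T) = 2

Lower bound: the mode-3 unfolding of T (rows indexed by k, columns by (i,j) = (0,0), (0,1), (0,2), (1,0), (1,1), (1,2), (2,0), (2,1), (2,2)) is [[-27, -18, -9, -12, 6, -12, 9, 27, -9], [9, 6, 3, -4, 2, -4, -15, -3, -9], [27, 18, 9, -4, 2, -4, -33, -15, -15]].
There the 2×2 minor on rows k ∈ {0, 1}, columns (i,j) ∈ {(0,0), (1,0)} is det [[-27, -12], [9, -4]] = 216 ≠ 0, so this unfolding has rank ≥ 2; CP rank is at least every unfolding rank, so rank(T) ≥ 2. (Unfolding ranks only ever bound the CP rank from below — rank(T) can be strictly larger than all of them — so the matching upper bound has to come from an explicit 2-term decomposition.)
Upper bound — finding two terms. Write S_k = T[:,:,k] for the frontal slices: S₀ = [[-27, -18, -9], [-12, 6, -12], [9, 27, -9]], S₁ = [[9, 6, 3], [-4, 2, -4], [-15, -3, -9]], S₂ = [[27, 18, 9], [-4, 2, -4], [-33, -15, -15]].
If T = a₁ ⊗ b₁ ⊗ c₁ + a₂ ⊗ b₂ ⊗ c₂ then each S_k = c₁[k]·a₁b₁ᵀ + c₂[k]·a₂b₂ᵀ. S₀ and S₁ are linearly independent, so a₁b₁ᵀ and a₂b₂ᵀ must span the same plane of matrices: they are the rank-1 matrices of the form x·S₀ + y·S₁.
The 2×2 minor of x·S₀ + y·S₁ on rows {0,1}, columns {0,1} is −378·x² + 42·y² = (-42)·(3·x − y)(3·x + y), vanishing at (x:y) = (1:3) and (1:-3).
M₁ = S₀ + 3·S₁ = [[0, 0, 0], [-24, 12, -24], [-36, 18, -36]] = (-6)·[0, 2, 3][2, -1, 2]ᵀ and M₂ = S₀ − 3·S₁ = [[-54, -36, -18], [0, 0, 0], [54, 36, 18]] = (-18)·[1, 0, -1][3, 2, 1]ᵀ, so take a₁ = [0, 2, 3], b₁ = [2, -1, 2], a₂ = [1, 0, -1], b₂ = [3, 2, 1].
Each slice is an integer combination of E₁ = a₁b₁ᵀ and E₂ = a₂b₂ᵀ: S₀ = −3·E₁ − 9·E₂, S₁ = −E₁ + 3·E₂, S₂ = −E₁ + 9·E₂; reading off coefficients, c₁ = [-3, -1, -1] and c₂ = [-9, 3, 9].
Hence T = [0, 2, 3] ⊗ [2, -1, 2] ⊗ [-3, -1, -1] + [1, 0, -1] ⊗ [3, 2, 1] ⊗ [-9, 3, 9], so rank(T) ≤ 2.
These bounds meet, so rank(T) = 2.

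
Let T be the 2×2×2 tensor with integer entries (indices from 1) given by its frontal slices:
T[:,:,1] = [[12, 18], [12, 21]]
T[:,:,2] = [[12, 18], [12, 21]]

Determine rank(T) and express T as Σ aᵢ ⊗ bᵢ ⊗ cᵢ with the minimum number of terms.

rank(T) = 2

Lower bound: the mode-1 unfolding of T (rows indexed by i, columns by (j,k) = (1,1), (1,2), (2,1), (2,2)) is [[12, 12, 18, 18], [12, 12, 21, 21]].
There the 2×2 minor on rows i ∈ {1, 2}, columns (j,k) ∈ {(1,1), (2,1)} is det [[12, 18], [12, 21]] = 36 ≠ 0, so this unfolding has rank ≥ 2; CP rank is at least every unfolding rank, so rank(T) ≥ 2. (Flattening ranks never certify an upper bound on CP rank; for that we must actually write T with 2 rank-1 terms.)
Upper bound — finding two terms. Every mode-3 slice of T is a multiple of one matrix: T[:,:,k] = c[k]·M with c = (1, 1) and M = [[12, 18], [12, 21]] (rows indexed by i, columns by j). So it suffices to write M as a sum of two rank-1 matrices.
Splitting M by its rows (i = 1, 2), M = (1, 0)(12, 18)ᵀ + (0, 1)(12, 21)ᵀ.
Hence T = (1, 0) ⊗ (12, 18) ⊗ (1, 1) + (0, 1) ⊗ (12, 21) ⊗ (1, 1), so rank(T) ≤ 2.
These bounds meet, so rank(T) = 2.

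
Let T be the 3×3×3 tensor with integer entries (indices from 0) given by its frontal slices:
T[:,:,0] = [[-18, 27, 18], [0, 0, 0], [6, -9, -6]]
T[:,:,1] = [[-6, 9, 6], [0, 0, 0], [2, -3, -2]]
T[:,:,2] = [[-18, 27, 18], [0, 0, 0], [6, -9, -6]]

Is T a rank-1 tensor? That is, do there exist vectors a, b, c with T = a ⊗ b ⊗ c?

If T = a ⊗ b ⊗ c then every fibre of T is a multiple of the corresponding factor, so read the factors off the fibres through the nonzero entry T[0,0,0] = -18.
The mode-1 fibre T[:,0,0] = [-18, 0, 6] gives a = [3, 0, -1] (primitive direction); the mode-2 fibre T[0,:,0] = [-18, 27, 18] gives b = [2, -3, -2]; then c[k] = T[0,0,k] / (a[0]·b[0]) = [-18, -6, -18] / 6 = [-3, -1, -3].
Expanding [3, 0, -1] ⊗ [2, -3, -2] ⊗ [-3, -1, -3] reproduces all 27 entries of T, so T = [3, 0, -1] ⊗ [2, -3, -2] ⊗ [-3, -1, -3] and rank(T) ≤ 1.
Equivalently every frontal slice T[:,:,k] is c[k] times the rank-1 matrix [3, 0, -1] ⊗ [2, -3, -2]. So T has rank 1 (it is nonzero).

Yes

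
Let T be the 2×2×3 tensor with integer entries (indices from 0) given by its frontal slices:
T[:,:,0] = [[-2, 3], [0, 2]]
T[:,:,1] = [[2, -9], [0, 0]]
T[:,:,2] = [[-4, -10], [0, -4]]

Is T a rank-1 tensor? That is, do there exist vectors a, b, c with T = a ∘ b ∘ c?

The mode-3 unfolding of T (rows indexed by k, columns by (i,j) = (0,0), (0,1), (1,0), (1,1)) is [[-2, 3, 0, 2], [2, -9, 0, 0], [-4, -10, 0, -4]].
There the 3×3 minor on rows k ∈ {0, 1, 2}, columns (i,j) ∈ {(0,0), (0,1), (1,1)} is det [[-2, 3, 2], [2, -9, 0], [-4, -10, -4]] = -160 ≠ 0, so this unfolding has rank ≥ 3; CP rank is at least every unfolding rank, so rank(T) ≥ 3.
In particular rank(T) ≥ 3 > 1, so T is not rank-1.

No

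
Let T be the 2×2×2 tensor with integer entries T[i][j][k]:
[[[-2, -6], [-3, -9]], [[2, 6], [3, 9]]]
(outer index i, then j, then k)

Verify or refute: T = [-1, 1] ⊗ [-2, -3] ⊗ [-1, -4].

No

Reconstruct entry (0,0,1) from the claimed factors: Σₗ aₗ[0]bₗ[0]cₗ[1] = (-1)·(-2)·(-4) = -8, but T[0,0,1] = -6. The claim is false.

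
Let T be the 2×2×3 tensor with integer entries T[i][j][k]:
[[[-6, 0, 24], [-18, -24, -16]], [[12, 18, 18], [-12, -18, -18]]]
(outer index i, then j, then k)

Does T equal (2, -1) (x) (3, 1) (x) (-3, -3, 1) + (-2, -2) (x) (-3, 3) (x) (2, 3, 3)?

No

Reconstruct entry (1,0,0) from the claimed factors: Σₗ aₗ[1]bₗ[0]cₗ[0] = (-1)·(3)·(-3) + (-2)·(-3)·(2) = 21, but T[1,0,0] = 12. The claim is false.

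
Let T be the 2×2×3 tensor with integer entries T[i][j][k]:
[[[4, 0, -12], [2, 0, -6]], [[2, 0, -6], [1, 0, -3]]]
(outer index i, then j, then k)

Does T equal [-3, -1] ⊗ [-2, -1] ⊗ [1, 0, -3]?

Reconstruct entry (0,0,0) from the claimed factors: Σₗ aₗ[0]bₗ[0]cₗ[0] = (-3)·(-2)·(1) = 6, but T[0,0,0] = 4. The claim is false.

No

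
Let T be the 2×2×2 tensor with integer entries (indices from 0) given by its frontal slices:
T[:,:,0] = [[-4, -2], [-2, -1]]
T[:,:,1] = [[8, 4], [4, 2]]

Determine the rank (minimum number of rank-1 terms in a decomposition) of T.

Lower bound: T ≠ 0 (e.g. T[0,0,0] = -4), so rank(T) ≥ 1.
Upper bound: if T = a ∘ b ∘ c then every fibre of T is a multiple of the corresponding factor, so read the factors off the fibres through the nonzero entry T[0,0,0] = -4.
The mode-1 fibre T[:,0,0] = [-4, -2] gives a = [2, 1] (primitive direction); the mode-2 fibre T[0,:,0] = [-4, -2] gives b = [2, 1]; then c[k] = T[0,0,k] / (a[0]·b[0]) = [-4, 8] / 4 = [-1, 2].
Expanding [2, 1] ∘ [2, 1] ∘ [-1, 2] reproduces all 8 entries of T, so T = [2, 1] ∘ [2, 1] ∘ [-1, 2] and rank(T) ≤ 1.
These bounds meet, so rank(T) = 1.
Check entry T[0,1,1] = 4: (2)·(1)·(2) = 4.

1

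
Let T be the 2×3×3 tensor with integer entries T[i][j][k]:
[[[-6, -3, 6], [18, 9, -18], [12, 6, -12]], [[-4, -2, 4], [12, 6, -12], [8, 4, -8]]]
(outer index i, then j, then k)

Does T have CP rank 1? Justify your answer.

If T = a ∘ b ∘ c then every fibre of T is a multiple of the corresponding factor, so read the factors off the fibres through the nonzero entry T[0,0,0] = -6.
The mode-1 fibre T[:,0,0] = [-6, -4] gives a = [3, 2] (primitive direction); the mode-2 fibre T[0,:,0] = [-6, 18, 12] gives b = [1, -3, -2]; then c[k] = T[0,0,k] / (a[0]·b[0]) = [-6, -3, 6] / 3 = [-2, -1, 2].
Expanding [3, 2] ∘ [1, -3, -2] ∘ [-2, -1, 2] reproduces all 18 entries of T, so T = [3, 2] ∘ [1, -3, -2] ∘ [-2, -1, 2] and rank(T) ≤ 1.
Equivalently every frontal slice T[:,:,k] is c[k] times the rank-1 matrix [3, 2] ∘ [1, -3, -2]. So T has rank 1 (it is nonzero).

Yes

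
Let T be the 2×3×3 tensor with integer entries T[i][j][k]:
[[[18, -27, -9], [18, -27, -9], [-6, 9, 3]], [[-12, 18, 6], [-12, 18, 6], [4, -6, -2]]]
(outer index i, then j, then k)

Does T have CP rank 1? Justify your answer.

Yes

If T = a ⊗ b ⊗ c then every fibre of T is a multiple of the corresponding factor, so read the factors off the fibres through the nonzero entry T[0,0,0] = 18.
The mode-1 fibre T[:,0,0] = [18, -12] gives a = (3, -2) (primitive direction); the mode-2 fibre T[0,:,0] = [18, 18, -6] gives b = (3, 3, -1); then c[k] = T[0,0,k] / (a[0]·b[0]) = [18, -27, -9] / 9 = (2, -3, -1).
Expanding (3, -2) ⊗ (3, 3, -1) ⊗ (2, -3, -1) reproduces all 18 entries of T, so T = (3, -2) ⊗ (3, 3, -1) ⊗ (2, -3, -1) and rank(T) ≤ 1.
Equivalently every frontal slice T[:,:,k] is c[k] times the rank-1 matrix (3, -2) ⊗ (3, 3, -1). So T has rank 1 (it is nonzero).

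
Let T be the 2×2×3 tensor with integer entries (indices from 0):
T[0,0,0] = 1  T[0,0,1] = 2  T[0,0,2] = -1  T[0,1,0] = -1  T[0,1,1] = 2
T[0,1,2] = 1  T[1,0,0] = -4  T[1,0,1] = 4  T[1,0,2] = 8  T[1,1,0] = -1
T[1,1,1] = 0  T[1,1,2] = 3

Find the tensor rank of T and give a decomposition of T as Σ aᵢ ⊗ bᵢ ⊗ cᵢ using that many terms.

Lower bound: the mode-3 unfolding of T (rows indexed by k, columns by (i,j) = (0,0), (0,1), (1,0), (1,1)) is [[1, -1, -4, -1], [2, 2, 4, 0], [-1, 1, 8, 3]].
There the 3×3 minor on rows k ∈ {0, 1, 2}, columns (i,j) ∈ {(0,0), (0,1), (1,0)} is det [[1, -1, -4], [2, 2, 4], [-1, 1, 8]] = 16 ≠ 0, so this unfolding has rank ≥ 3; CP rank is at least every unfolding rank, so rank(T) ≥ 3. (Unfolding ranks only ever bound the CP rank from below — rank(T) can be strictly larger than all of them — so the matching upper bound has to come from an explicit 3-term decomposition.)
Upper bound: T is a sum of 3 rank-1 terms, T = [0, 1] ⊗ [2, 1] ⊗ [-2, 2, 4] + [1, -1] ⊗ [0, 1] ⊗ [-1, 2, 1] + [1, 0] ⊗ [1, 0] ⊗ [1, 2, -1] (one valid choice — decompositions are not unique — normalised so each a, b is primitive with positive first nonzero entry; check it by expanding all entries), so rank(T) ≤ 3.
These bounds meet, so rank(T) = 3.
Check entry T[1,0,0] = -4: (1)·(2)·(-2) + (-1)·(0)·(-1) + (0)·(1)·(1) = -4.

rank(T) = 3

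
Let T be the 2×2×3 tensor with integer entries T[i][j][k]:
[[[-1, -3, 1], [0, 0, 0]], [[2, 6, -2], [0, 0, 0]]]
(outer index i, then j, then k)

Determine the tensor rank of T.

Lower bound: T ≠ 0 (e.g. T[0,0,0] = -1), so rank(T) ≥ 1.
Upper bound: if T = a ⊗ b ⊗ c then every fibre of T is a multiple of the corresponding factor, so read the factors off the fibres through the nonzero entry T[0,0,0] = -1.
The mode-1 fibre T[:,0,0] = [-1, 2] gives a = [1, -2] (primitive direction); the mode-2 fibre T[0,:,0] = [-1, 0] gives b = [1, 0]; then c[k] = T[0,0,k] / (a[0]·b[0]) = [-1, -3, 1] / 1 = [-1, -3, 1].
Expanding [1, -2] ⊗ [1, 0] ⊗ [-1, -3, 1] reproduces all 12 entries of T, so T = [1, -2] ⊗ [1, 0] ⊗ [-1, -3, 1] and rank(T) ≤ 1.
These bounds meet, so rank(T) = 1.
Check entry T[1,0,0] = 2: (-2)·(1)·(-1) = 2.

1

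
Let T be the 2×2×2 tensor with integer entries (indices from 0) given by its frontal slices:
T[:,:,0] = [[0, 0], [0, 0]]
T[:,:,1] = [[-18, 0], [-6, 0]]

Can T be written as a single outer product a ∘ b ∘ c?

If T = a ∘ b ∘ c then every fibre of T is a multiple of the corresponding factor, so read the factors off the fibres through the nonzero entry T[0,0,1] = -18.
The mode-1 fibre T[:,0,1] = [-18, -6] gives a = (3, 1) (primitive direction); the mode-2 fibre T[0,:,1] = [-18, 0] gives b = (1, 0); then c[k] = T[0,0,k] / (a[0]·b[0]) = [0, -18] / 3 = (0, -6).
Expanding (3, 1) ∘ (1, 0) ∘ (0, -6) reproduces all 8 entries of T, so T = (3, 1) ∘ (1, 0) ∘ (0, -6) and rank(T) ≤ 1.
Equivalently every frontal slice T[:,:,k] is c[k] times the rank-1 matrix (3, 1) ∘ (1, 0). So T has rank 1 (it is nonzero).

Yes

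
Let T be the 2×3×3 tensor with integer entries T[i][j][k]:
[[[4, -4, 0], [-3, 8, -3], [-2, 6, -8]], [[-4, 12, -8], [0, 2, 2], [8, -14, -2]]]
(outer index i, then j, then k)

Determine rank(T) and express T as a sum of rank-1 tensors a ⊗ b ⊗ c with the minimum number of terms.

rank(T) = 3

Lower bound: in the mode-2 unfolding of T (rows indexed by j, columns by (i,k)) the 3×3 minor on rows j ∈ {0, 1, 2}, columns (i,k) ∈ {(0,0), (0,1), (0,2)} is det [[4, -4, 0], [-3, 8, -3], [-2, 6, -8]] = -112 ≠ 0, so that unfolding has rank ≥ 3 and hence rank(T) ≥ 3 (CP rank is at least every unfolding rank, though it can be larger).
Upper bound: T is a sum of 3 rank-1 terms, T = [1, -1] ⊗ [2, -1, -2] ⊗ [2, -4, 2] + [1, 1] ⊗ [2, 1, 1] ⊗ [0, 2, -2] + [1, 2] ⊗ [0, 1, -2] ⊗ [-1, 2, 1] (written with every a and b primitive with positive leading entry and the scale carried by c; CP decompositions are not unique, and this one is verified by expanding entrywise), so rank(T) ≤ 3.
These bounds meet, so rank(T) = 3.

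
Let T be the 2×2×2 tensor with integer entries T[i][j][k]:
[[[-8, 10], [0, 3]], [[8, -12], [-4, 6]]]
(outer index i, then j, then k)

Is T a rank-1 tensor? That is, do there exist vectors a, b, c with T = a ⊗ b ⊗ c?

The mode-2 unfolding of T (rows indexed by j, columns by (i,k) = (0,0), (0,1), (1,0), (1,1)) is [[-8, 10, 8, -12], [0, 3, -4, 6]].
There the 2×2 minor on rows j ∈ {0, 1}, columns (i,k) ∈ {(0,0), (0,1)} is det [[-8, 10], [0, 3]] = -24 ≠ 0, so this unfolding has rank ≥ 2; CP rank is at least every unfolding rank, so rank(T) ≥ 2.
In particular rank(T) ≥ 2 > 1, so T is not rank-1.

No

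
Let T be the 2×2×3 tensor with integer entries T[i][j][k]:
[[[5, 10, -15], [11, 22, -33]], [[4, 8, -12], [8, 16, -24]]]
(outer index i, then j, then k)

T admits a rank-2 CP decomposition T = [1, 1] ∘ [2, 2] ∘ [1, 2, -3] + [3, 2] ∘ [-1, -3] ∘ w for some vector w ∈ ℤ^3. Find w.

Subtract the known terms from T to get the rank-1 residual R = [3, 2] ∘ [-1, -3] ∘ w, so R[i,j,k] = a[i]·b[j]·w[k]. Pick indices with nonzero a[0]·b[0] = (3)·(-1) = -3. Only the fibre through (0,0,·) is needed: R[0,0,:] = T[0,0,:] − Σₗ aₗ[0]bₗ[0]cₗ = [5, 10, -15] − (1)·(2)·[1, 2, -3] = [3, 6, -9]. Then w[k] = R[0,0,k] / -3 for each k, giving w = [3, 6, -9] / -3 = [-1, -2, 3].

w = [-1, -2, 3]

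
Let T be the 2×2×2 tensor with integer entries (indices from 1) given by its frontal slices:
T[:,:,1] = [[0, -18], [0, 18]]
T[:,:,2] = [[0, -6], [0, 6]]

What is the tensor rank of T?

1

Lower bound: T ≠ 0 (e.g. T[1,2,1] = -18), so rank(T) ≥ 1.
Upper bound: if T = a ⊗ b ⊗ c then every fibre of T is a multiple of the corresponding factor, so read the factors off the fibres through the nonzero entry T[1,2,1] = -18.
The mode-1 fibre T[:,2,1] = [-18, 18] gives a = [1, -1] (primitive direction); the mode-2 fibre T[1,:,1] = [0, -18] gives b = [0, 1]; then c[k] = T[1,2,k] / (a[1]·b[2]) = [-18, -6] / 1 = [-18, -6].
Expanding [1, -1] ⊗ [0, 1] ⊗ [-18, -6] reproduces all 8 entries of T, so T = [1, -1] ⊗ [0, 1] ⊗ [-18, -6] and rank(T) ≤ 1.
These bounds meet, so rank(T) = 1.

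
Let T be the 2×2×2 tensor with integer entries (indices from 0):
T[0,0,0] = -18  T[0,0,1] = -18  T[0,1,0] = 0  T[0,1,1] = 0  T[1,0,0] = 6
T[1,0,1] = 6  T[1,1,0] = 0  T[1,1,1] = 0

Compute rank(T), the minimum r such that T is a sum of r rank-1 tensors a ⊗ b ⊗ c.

Lower bound: T ≠ 0 (e.g. T[0,0,0] = -18), so rank(T) ≥ 1.
Upper bound: if T = a ⊗ b ⊗ c then every fibre of T is a multiple of the corresponding factor, so read the factors off the fibres through the nonzero entry T[0,0,0] = -18.
The mode-1 fibre T[:,0,0] = [-18, 6] gives a = [3, -1] (primitive direction); the mode-2 fibre T[0,:,0] = [-18, 0] gives b = [1, 0]; then c[k] = T[0,0,k] / (a[0]·b[0]) = [-18, -18] / 3 = [-6, -6].
Expanding [3, -1] ⊗ [1, 0] ⊗ [-6, -6] reproduces all 8 entries of T, so T = [3, -1] ⊗ [1, 0] ⊗ [-6, -6] and rank(T) ≤ 1.
These bounds meet, so rank(T) = 1.
Check entry T[0,1,1] = 0: (3)·(0)·(-6) = 0.

1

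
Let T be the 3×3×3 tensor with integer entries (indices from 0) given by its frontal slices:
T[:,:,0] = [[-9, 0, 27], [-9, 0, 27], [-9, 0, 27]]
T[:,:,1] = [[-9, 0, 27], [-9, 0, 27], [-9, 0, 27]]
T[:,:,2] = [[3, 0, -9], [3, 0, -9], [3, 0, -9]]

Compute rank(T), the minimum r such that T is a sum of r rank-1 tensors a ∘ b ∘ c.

1

Lower bound: T ≠ 0 (e.g. T[0,0,0] = -9), so rank(T) ≥ 1.
Upper bound: if T = a ∘ b ∘ c then every fibre of T is a multiple of the corresponding factor, so read the factors off the fibres through the nonzero entry T[0,0,0] = -9.
The mode-1 fibre T[:,0,0] = [-9, -9, -9] gives a = [1, 1, 1] (primitive direction); the mode-2 fibre T[0,:,0] = [-9, 0, 27] gives b = [1, 0, -3]; then c[k] = T[0,0,k] / (a[0]·b[0]) = [-9, -9, 3] / 1 = [-9, -9, 3].
Expanding [1, 1, 1] ∘ [1, 0, -3] ∘ [-9, -9, 3] reproduces all 27 entries of T, so T = [1, 1, 1] ∘ [1, 0, -3] ∘ [-9, -9, 3] and rank(T) ≤ 1.
These bounds meet, so rank(T) = 1.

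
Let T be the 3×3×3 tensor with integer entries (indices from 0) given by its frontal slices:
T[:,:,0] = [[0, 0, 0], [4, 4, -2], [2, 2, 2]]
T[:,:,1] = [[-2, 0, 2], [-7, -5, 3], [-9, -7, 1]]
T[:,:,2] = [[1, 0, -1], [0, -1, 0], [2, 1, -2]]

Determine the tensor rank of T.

Lower bound: in the mode-3 unfolding of T (rows indexed by k, columns by (i,j)) the 3×3 minor on rows k ∈ {0, 1, 2}, columns (i,j) ∈ {(0,0), (1,0), (1,2)} is det [[0, 4, -2], [-2, -7, 3], [1, 0, 0]] = -2 ≠ 0, so that unfolding has rank ≥ 3 and hence rank(T) ≥ 3 (CP rank is at least every unfolding rank, though it can be larger).
Upper bound: T is a sum of 3 rank-1 terms, T = [0, 1, -1] ⊗ [1, 1, -1] ⊗ [2, -1, -1] + [0, 1, 2] ⊗ [1, 1, 0] ⊗ [2, -4, 0] + [1, 1, 1] ⊗ [1, 0, -1] ⊗ [0, -2, 1] (one valid choice — decompositions are not unique — normalised so each a, b is primitive with positive first nonzero entry; check it by expanding all entries), so rank(T) ≤ 3.
These bounds meet, so rank(T) = 3.

3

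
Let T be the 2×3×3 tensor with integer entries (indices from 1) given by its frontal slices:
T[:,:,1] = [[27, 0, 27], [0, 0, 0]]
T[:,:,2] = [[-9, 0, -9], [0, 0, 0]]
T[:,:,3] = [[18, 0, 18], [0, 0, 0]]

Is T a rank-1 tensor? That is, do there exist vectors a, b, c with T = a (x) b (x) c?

If T = a (x) b (x) c then every fibre of T is a multiple of the corresponding factor, so read the factors off the fibres through the nonzero entry T[1,1,1] = 27.
The mode-1 fibre T[:,1,1] = [27, 0] gives a = [1, 0] (primitive direction); the mode-2 fibre T[1,:,1] = [27, 0, 27] gives b = [1, 0, 1]; then c[k] = T[1,1,k] / (a[1]·b[1]) = [27, -9, 18] / 1 = [27, -9, 18].
Expanding [1, 0] (x) [1, 0, 1] (x) [27, -9, 18] reproduces all 18 entries of T, so T = [1, 0] (x) [1, 0, 1] (x) [27, -9, 18] and rank(T) ≤ 1.
Equivalently every frontal slice T[:,:,k] is c[k] times the rank-1 matrix [1, 0] (x) [1, 0, 1]. So T has rank 1 (it is nonzero).

Yes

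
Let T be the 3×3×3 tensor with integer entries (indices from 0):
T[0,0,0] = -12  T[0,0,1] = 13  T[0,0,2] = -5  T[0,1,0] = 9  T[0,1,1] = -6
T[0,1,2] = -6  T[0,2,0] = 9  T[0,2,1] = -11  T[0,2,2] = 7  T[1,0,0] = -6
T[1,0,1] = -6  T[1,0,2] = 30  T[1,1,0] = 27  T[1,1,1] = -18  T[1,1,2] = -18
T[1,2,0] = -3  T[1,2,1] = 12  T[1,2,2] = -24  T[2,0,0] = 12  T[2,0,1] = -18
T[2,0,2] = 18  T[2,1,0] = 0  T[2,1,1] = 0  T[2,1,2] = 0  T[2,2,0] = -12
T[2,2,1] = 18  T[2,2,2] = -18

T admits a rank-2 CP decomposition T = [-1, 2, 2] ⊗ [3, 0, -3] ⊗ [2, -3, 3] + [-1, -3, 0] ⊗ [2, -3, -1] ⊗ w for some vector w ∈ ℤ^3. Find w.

Subtract the known terms from T to get the rank-1 residual R = [-1, -3, 0] ⊗ [2, -3, -1] ⊗ w, so R[i,j,k] = a[i]·b[j]·w[k]. Pick indices with nonzero a[0]·b[0] = (-1)·(2) = -2. Only the fibre through (0,0,·) is needed: R[0,0,:] = T[0,0,:] − Σₗ aₗ[0]bₗ[0]cₗ = [-12, 13, -5] − (-1)·(3)·[2, -3, 3] = [-6, 4, 4]. Then w[k] = R[0,0,k] / -2 for each k, giving w = [-6, 4, 4] / -2 = [3, -2, -2].

w = [3, -2, -2]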